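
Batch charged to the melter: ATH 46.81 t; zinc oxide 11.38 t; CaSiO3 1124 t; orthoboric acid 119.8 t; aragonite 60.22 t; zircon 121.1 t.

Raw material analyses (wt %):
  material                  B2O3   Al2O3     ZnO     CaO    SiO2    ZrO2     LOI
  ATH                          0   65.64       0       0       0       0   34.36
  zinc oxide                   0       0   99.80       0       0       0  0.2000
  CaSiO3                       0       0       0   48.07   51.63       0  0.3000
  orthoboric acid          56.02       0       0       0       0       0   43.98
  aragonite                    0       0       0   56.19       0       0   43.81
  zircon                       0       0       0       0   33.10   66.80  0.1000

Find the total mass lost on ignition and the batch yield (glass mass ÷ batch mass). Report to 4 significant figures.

Intermediates are printed (rounded to four significant digits) as written; all arithmetic runs at full precision throughout — each reported result includes exactly one rounding — all derived quantities, which include the six compositions, ignition loss, the yield, glass mass, the totals, are rebuilt in full precision, as quoted within question or answer, using the weight values for 1385 t of glass.
Ignition loss by material:
  ATH: 46.81 × 0.3436 = 16.08 t
  zinc oxide: 11.38 × 0.002000 = 0.02276 t
  CaSiO3: 1124 × 0.003000 = 3.372 t
  orthoboric acid: 119.8 × 0.4398 = 52.69 t
  aragonite: 60.22 × 0.4381 = 26.38 t
  zircon: 121.1 × 0.001000 = 0.1211 t
Total LOI = 98.67 t
Glass = batch − LOI = 1483 − 98.67 = 1385 t

LOI loss = 98.67 t; glass = 1385 t; yield = 93.35%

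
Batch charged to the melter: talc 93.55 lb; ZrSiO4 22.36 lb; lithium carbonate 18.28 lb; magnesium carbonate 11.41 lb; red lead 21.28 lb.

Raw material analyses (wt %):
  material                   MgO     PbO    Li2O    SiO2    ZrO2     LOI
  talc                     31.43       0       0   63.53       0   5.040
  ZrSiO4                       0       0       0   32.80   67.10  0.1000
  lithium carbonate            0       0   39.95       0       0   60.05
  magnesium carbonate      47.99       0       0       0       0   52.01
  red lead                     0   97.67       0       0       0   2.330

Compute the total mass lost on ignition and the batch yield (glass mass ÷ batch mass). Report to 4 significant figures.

In-progress results appear rounded to 4 significant digits across the worked steps. All internal work holds full float precision from start to finish; every reported number takes just one rounding. All derived quantities are carried using the weight values on 144.7 lb of glass at full float precision (the five compositions, net glass mass, LOI, yield, the totals) as quoted within question or answer.
Loss on ignition, line by line:
  talc: 93.55 × 0.05040 = 4.715 lb
  ZrSiO4: 22.36 × 0.001000 = 0.02236 lb
  lithium carbonate: 18.28 × 0.6005 = 10.98 lb
  magnesium carbonate: 11.41 × 0.5201 = 5.934 lb
  red lead: 21.28 × 0.02330 = 0.4958 lb
Total LOI = 22.14 lb
Glass = batch − LOI = 166.9 − 22.14 = 144.7 lb

LOI loss = 22.14 lb; glass = 144.7 lb; yield = 86.73%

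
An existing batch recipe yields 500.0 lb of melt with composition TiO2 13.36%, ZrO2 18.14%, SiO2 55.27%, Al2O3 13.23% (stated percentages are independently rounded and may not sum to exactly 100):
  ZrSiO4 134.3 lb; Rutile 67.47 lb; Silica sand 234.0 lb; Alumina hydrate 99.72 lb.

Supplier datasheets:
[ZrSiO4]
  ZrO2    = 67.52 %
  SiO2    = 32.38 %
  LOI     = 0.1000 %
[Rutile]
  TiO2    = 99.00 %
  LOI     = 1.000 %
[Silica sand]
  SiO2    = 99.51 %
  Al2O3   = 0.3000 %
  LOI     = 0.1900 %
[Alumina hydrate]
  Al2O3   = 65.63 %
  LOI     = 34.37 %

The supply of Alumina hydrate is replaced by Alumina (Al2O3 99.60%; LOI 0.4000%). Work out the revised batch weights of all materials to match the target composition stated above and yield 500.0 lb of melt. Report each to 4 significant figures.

Every computation maintains full precision through the solve; working values are displayed with 4-significant-figure rounding when written out — every reported figure takes just one rounding; derived quantities, which include the yield, four oxide percentages, totals, glass mass, ignition loss, are re-derived in full float precision, exactly as shown in the question or the answer, starting from the weights at 500.0 lb of glass.
Oxide mass targets, per 500.0 lb melt:
  TiO2: 13.36% × 500.0 = 66.80 lb
  ZrO2: 18.14% × 500.0 = 90.70 lb
  SiO2: 55.27% × 500.0 = 276.4 lb
  Al2O3: 13.23% × 500.0 = 66.15 lb
Mass-balance tally per oxide with the batch weights as given, per the basis as stated (target by target, the sums agree given rounding of the digits):
  TiO2: 67.47·0.9900 = 66.80 lb (target 66.80 lb)
  ZrO2: 134.3·0.6752 = 90.68 lb (target 90.70 lb)
  SiO2: 134.3·0.3238 + 234.0·0.9951 = 276.3 lb (target 276.4 lb)
  Al2O3: 234.0·0.003000 + 65.71·0.9960 = 66.15 lb (target 66.15 lb)
Mass balance on the glass: whole batch net of LOI = 500.0 lb (summing oxide targets gives 500.0 lb; with the basis standing at 500.0 lb — a pure rounding effect).
Batch total: Σ batch = 501.5 lb; ignition loss, Σ(batch × LOI) = 1.516 lb; as yield: glass ÷ batch → 99.70%.

Revised batch per 500.0 lb melt:
  ZrSiO4: 134.3 lb
  Rutile: 67.47 lb
  Silica sand: 234.0 lb
  Alumina: 65.71 lb
Total batch = 501.5 lb; LOI loss = 1.516 lb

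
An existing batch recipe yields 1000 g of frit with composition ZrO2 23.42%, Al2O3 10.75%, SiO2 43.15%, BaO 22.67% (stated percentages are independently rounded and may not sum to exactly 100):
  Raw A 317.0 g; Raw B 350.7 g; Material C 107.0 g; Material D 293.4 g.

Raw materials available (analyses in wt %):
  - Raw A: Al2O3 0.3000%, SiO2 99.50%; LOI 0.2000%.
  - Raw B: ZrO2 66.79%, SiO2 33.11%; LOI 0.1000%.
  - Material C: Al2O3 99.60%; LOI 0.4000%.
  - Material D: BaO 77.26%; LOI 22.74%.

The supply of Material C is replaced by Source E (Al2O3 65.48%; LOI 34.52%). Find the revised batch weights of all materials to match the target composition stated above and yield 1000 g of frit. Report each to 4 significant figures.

Rounding to four significant figures extends to every mid-chain value as shown; all internal work maintains full float precision all the way through; every reported figure is rounded just once — the derived quantities (net glass mass, the yield, LOI, four oxide percentages, totals) are carried at exact precision using the weight values on 1000 g of glass as they appear in question or answer.
The oxide mass targets at 1000 g frit:
  ZrO2: 23.42% × 1000 = 234.2 g
  Al2O3: 10.75% × 1000 = 107.5 g
  SiO2: 43.15% × 1000 = 431.5 g
  BaO: 22.67% × 1000 = 226.7 g
Per-oxide balance check on the weights just shown, at the basis given (each sum matches its target mass inside rounding margins):
  ZrO2: 350.7·0.6679 = 234.2 g (target 234.2 g)
  Al2O3: 317.0·0.003000 + 162.7·0.6548 = 107.5 g (target 107.5 g)
  SiO2: 317.0·0.9950 + 350.7·0.3311 = 431.5 g (target 431.5 g)
  BaO: 293.4·0.7726 = 226.7 g (target 226.7 g)
Auditing the glass mass value: net batch after ignition = 999.9 g (oxide target masses add up to 999.9 g; versus the stated basis of 1000 g — differing by rounding only).
Adding the batch up: Σ batch = 1124 g; the LOI term Σ batch·LOI equals 123.9 g; as yield: glass ÷ batch → 88.98%.

Revised batch per 1000 g frit:
  Raw A: 317.0 g
  Raw B: 350.7 g
  Source E: 162.7 g
  Material D: 293.4 g
Total batch = 1124 g; LOI loss = 123.9 g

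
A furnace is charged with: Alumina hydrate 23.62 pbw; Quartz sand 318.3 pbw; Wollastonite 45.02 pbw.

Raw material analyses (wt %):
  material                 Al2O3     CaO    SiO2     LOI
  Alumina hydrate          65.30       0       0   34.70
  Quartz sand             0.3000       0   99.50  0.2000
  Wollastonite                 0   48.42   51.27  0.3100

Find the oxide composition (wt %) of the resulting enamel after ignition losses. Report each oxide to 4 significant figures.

All internal work maintains full float precision from start to finish; mid-chain values are printed (rounded to 4 significant figures) in the working; every reported number undergoes a single rounding — the derived quantities (the yield, LOI, the totals, the three compositions, net glass mass) are carried at full precision from the weighed amounts per 378.0 pbw of glass precisely as stated by either problem or answer.
Oxide-by-oxide delivered mass:
  Al2O3: 23.62·0.6530 + 318.3·0.003000 = 16.38 pbw
  CaO: 45.02·0.4842 = 21.80 pbw
  SiO2: 318.3·0.9950 + 45.02·0.5127 = 339.8 pbw
LOI: 23.62·0.3470 + 318.3·0.002000 + 45.02·0.003100 = 8.972 pbw
batch − LOI leaves glass = 386.9 − 8.972 = 378.0 pbw (= Σ oxide masses)
percent share: oxide ÷ glass, ×100

Glass mass = 378.0 pbw (batch 386.9 − LOI 8.972).
Composition: Al2O3 4.333%, CaO 5.767%, SiO2 89.90%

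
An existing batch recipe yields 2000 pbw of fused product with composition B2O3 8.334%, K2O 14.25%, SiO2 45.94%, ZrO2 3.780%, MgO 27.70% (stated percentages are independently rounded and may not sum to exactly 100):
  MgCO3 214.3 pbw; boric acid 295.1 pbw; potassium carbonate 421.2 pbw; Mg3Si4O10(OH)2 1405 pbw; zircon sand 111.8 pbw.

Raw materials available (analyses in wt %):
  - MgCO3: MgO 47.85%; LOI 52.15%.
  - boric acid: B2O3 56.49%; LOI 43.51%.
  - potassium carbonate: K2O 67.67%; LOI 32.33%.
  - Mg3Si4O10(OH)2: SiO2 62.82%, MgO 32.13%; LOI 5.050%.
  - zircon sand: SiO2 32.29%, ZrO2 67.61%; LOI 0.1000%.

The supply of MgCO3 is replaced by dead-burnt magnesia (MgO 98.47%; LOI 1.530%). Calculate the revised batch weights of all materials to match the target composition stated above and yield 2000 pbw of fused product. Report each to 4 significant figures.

Revised batch per 2000 pbw fused product:
  dead-burnt magnesia: 104.1 pbw
  boric acid: 295.1 pbw
  potassium carbonate: 421.2 pbw
  Mg3Si4O10(OH)2: 1405 pbw
  zircon sand: 111.8 pbw
Total batch = 2337 pbw; LOI loss = 337.2 pbw

The working math maintains full float precision through the solve; the intermediate values are displayed, rounded to 4 significant digits, between the steps. Each reported result is rounded a single time. All derived quantities are computed from the weighed amounts for 2000 pbw of glass in full float precision (five oxide percentages, totals, net glass mass, yield, ignition loss), as they appear in the question or the answer.
The oxide mass targets at 2000 pbw fused product:
  B2O3: 8.334% × 2000 = 166.7 pbw
  K2O: 14.25% × 2000 = 285.0 pbw
  SiO2: 45.94% × 2000 = 918.8 pbw
  ZrO2: 3.780% × 2000 = 75.60 pbw
  MgO: 27.70% × 2000 = 554.0 pbw
Per-oxide balance check using the reported weights, relative to the basis at hand (summed amounts equal target values up to rounding of the answer):
  B2O3: 295.1·0.5649 = 166.7 pbw (target 166.7 pbw)
  K2O: 421.2·0.6767 = 285.0 pbw (target 285.0 pbw)
  SiO2: 1405·0.6282 + 111.8·0.3229 = 918.7 pbw (target 918.8 pbw)
  ZrO2: 111.8·0.6761 = 75.59 pbw (target 75.60 pbw)
  MgO: 104.1·0.9847 + 1405·0.3213 = 553.9 pbw (target 554.0 pbw)
Consistency of the glass mass: the batch minus its LOI: 2000 pbw (oxide target masses add up to 2000 pbw; basis as stated: 2000 pbw — gaps are rounding artifacts).
Total batch = Σ batch = 2337 pbw; ignition loss, Σ(batch × LOI) = 337.2 pbw; as yield: glass ÷ batch → 85.57%.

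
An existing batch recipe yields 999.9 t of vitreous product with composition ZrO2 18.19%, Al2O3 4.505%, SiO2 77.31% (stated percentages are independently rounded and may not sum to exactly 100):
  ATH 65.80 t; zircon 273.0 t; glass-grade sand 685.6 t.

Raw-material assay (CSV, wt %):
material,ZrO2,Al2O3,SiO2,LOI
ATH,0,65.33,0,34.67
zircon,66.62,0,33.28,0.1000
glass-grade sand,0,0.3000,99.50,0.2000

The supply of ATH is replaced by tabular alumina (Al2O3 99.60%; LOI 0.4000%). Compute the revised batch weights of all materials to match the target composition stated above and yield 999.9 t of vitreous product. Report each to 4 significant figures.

Mid-chain values are shown rounded to 4 significant digits between the steps — the whole derivation holds full precision all the way through; exactly one rounding goes into every reported number; the derived quantities are computed using the weight values for 999.9 t of glass in full float precision (the yield, ignition loss, net glass mass, totals, the three compositions) precisely as stated by the question or the answer.
Oxide mass targets, per 999.9 t vitreous product:
  ZrO2: 18.19% × 999.9 = 181.9 t
  Al2O3: 4.505% × 999.9 = 45.05 t
  SiO2: 77.31% × 999.9 = 773.0 t
Checking each oxide sum on the weights just shown, for the quoted basis mass (delivered sums recover each target given rounding of the digits):
  ZrO2: 273.0·0.6662 = 181.9 t (target 181.9 t)
  Al2O3: 43.16·0.9960 + 685.6·0.003000 = 45.04 t (target 45.05 t)
  SiO2: 273.0·0.3328 + 685.6·0.9950 = 773.0 t (target 773.0 t)
The glass-mass cross-check: total charge less LOI = 999.9 t (targets for the oxides total 999.9 t; with the basis standing at 999.9 t — a pure rounding effect).
Total batch = Σ batch = 1002 t; Σ batch·LOI gives LOI loss = 1.817 t; yield, glass over the total, = 99.82%.

Revised batch per 999.9 t vitreous product:
  tabular alumina: 43.16 t
  zircon: 273.0 t
  glass-grade sand: 685.6 t
Total batch = 1002 t; LOI loss = 1.817 t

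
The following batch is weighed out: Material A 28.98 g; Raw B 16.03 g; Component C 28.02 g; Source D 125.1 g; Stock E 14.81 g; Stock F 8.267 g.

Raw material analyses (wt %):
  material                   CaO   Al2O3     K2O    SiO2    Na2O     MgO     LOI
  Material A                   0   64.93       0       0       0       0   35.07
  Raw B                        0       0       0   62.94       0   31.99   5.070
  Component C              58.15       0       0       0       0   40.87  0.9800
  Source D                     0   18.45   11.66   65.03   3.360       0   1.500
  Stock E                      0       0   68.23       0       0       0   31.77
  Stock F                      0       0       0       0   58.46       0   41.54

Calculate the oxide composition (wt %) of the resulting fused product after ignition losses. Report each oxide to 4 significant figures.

Glass mass = 199.9 g (batch 221.2 − LOI 21.27).
Composition: CaO 8.149%, Al2O3 20.96%, K2O 12.35%, SiO2 45.73%, Na2O 4.519%, MgO 8.292%

Rounding to four significant digits extends to every mid-chain value as shown. The whole derivation maintains full float precision from start to finish — each reported figure receives exactly one rounding; derived quantities, including ignition loss, totals, the six compositions, net glass mass, yield, are computed from the batch weights for 199.9 g of glass at exact precision exactly as printed in the question or the answer.
Delivered oxide masses:
  CaO: 28.02·0.5815 = 16.29 g
  Al2O3: 28.98·0.6493 + 125.1·0.1845 = 41.90 g
  K2O: 125.1·0.1166 + 14.81·0.6823 = 24.69 g
  SiO2: 16.03·0.6294 + 125.1·0.6503 = 91.44 g
  Na2O: 125.1·0.03360 + 8.267·0.5846 = 9.036 g
  MgO: 16.03·0.3199 + 28.02·0.4087 = 16.58 g
LOI: 28.98·0.3507 + 16.03·0.05070 + 28.02·0.009800 + 125.1·0.01500 + 14.81·0.3177 + 8.267·0.4154 = 21.27 g
Glass = total batch minus LOI = 221.2 − 21.27 = 199.9 g (= Σ oxide masses)
percent by weight: oxide/glass ×100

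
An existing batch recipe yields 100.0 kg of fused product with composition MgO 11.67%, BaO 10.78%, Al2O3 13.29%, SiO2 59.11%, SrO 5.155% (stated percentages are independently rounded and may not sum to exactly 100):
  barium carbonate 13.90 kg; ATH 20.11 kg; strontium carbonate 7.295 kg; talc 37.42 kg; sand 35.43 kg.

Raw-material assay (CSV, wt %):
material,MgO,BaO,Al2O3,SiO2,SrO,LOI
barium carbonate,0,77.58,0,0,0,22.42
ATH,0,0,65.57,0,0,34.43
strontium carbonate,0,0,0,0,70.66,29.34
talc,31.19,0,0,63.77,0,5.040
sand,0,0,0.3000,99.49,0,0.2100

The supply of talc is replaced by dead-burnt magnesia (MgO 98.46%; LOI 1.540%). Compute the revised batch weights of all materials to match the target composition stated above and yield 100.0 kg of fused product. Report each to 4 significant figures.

Revised batch per 100.0 kg fused product:
  barium carbonate: 13.90 kg
  ATH: 20.00 kg
  strontium carbonate: 7.295 kg
  dead-burnt magnesia: 11.85 kg
  sand: 59.41 kg
Total batch = 112.5 kg; LOI loss = 12.45 kg

Values along the way are shown rounded to 4 significant figures when written out; each numeric step holds full precision at all times — each reported figure receives exactly one rounding; the derived quantities (glass mass, LOI, the yield, the five compositions, the totals) are recomputed in full float precision starting from the weights at 100.0 kg of glass, as set out in problem or answer.
Target masses of each oxide per 100.0 kg fused product:
  MgO: 11.67% × 100.0 = 11.67 kg
  BaO: 10.78% × 100.0 = 10.78 kg
  Al2O3: 13.29% × 100.0 = 13.29 kg
  SiO2: 59.11% × 100.0 = 59.11 kg
  SrO: 5.155% × 100.0 = 5.155 kg
A balance pass over the oxides, applying the batch weights above, on the stated basis (delivered sums recover each target modulo rounding of the values):
  MgO: 11.85·0.9846 = 11.67 kg (target 11.67 kg)
  BaO: 13.90·0.7758 = 10.78 kg (target 10.78 kg)
  Al2O3: 20.00·0.6557 + 59.41·0.003000 = 13.29 kg (target 13.29 kg)
  SiO2: 59.41·0.9949 = 59.11 kg (target 59.11 kg)
  SrO: 7.295·0.7066 = 5.155 kg (target 5.155 kg)
Consistency of the glass mass: total batch − LOI = 100.0 kg (the targets, summed, come to 100.0 kg; the stated basis being 100.0 kg — deltas are rounding alone).
Total batch = Σ batch = 112.5 kg; LOI loss = Σ batch·LOI = 12.45 kg; the yield ratio, glass ÷ batch: 88.93%.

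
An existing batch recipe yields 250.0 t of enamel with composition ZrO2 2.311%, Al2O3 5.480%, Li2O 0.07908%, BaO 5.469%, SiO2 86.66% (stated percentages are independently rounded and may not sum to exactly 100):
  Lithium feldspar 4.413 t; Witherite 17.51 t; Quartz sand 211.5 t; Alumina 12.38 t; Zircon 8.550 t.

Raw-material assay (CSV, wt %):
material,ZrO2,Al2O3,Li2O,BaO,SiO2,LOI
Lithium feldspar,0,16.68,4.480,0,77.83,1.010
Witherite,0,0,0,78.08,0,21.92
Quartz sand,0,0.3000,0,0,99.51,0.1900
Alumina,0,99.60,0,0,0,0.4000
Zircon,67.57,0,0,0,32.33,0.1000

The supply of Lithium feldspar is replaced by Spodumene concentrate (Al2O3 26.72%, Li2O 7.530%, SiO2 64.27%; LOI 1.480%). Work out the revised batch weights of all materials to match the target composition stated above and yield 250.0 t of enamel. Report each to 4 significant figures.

Revised batch per 250.0 t enamel:
  Spodumene concentrate: 2.625 t
  Witherite: 17.51 t
  Quartz sand: 213.2 t
  Alumina: 12.41 t
  Zircon: 8.550 t
Total batch = 254.3 t; LOI loss = 4.340 t

The whole derivation maintains full float precision at all times — the intermediate values appear (rounded to 4 significant figures) when written out; a single rounding produces each reported figure — the derived quantities, which include the yield, the totals, LOI, five oxide percentages, glass mass, are recomputed at exact precision, exactly as printed in problem or answer, from the batch weights at 250.0 t of glass.
Oxide mass targets, per 250.0 t enamel:
  ZrO2: 2.311% × 250.0 = 5.778 t
  Al2O3: 5.480% × 250.0 = 13.70 t
  Li2O: 0.07908% × 250.0 = 0.1977 t
  BaO: 5.469% × 250.0 = 13.67 t
  SiO2: 86.66% × 250.0 = 216.6 t
Per-oxide balance check on the weights just shown, for the quoted basis mass (oxide sums agree with the targets within answer rounding):
  ZrO2: 8.550·0.6757 = 5.777 t (target 5.778 t)
  Al2O3: 2.625·0.2672 + 213.2·0.003000 + 12.41·0.9960 = 13.70 t (target 13.70 t)
  Li2O: 2.625·0.07530 = 0.1977 t (target 0.1977 t)
  BaO: 17.51·0.7808 = 13.67 t (target 13.67 t)
  SiO2: 2.625·0.6427 + 213.2·0.9951 + 8.550·0.3233 = 216.6 t (target 216.6 t)
Auditing the glass mass value: Σ batch − LOI loss = 250.0 t (oxide target masses add up to 250.0 t; basis as stated: 250.0 t — a pure rounding effect).
Adding the batch up: Σ batch = 254.3 t; Σ batch·LOI gives LOI loss = 4.340 t; as yield: glass ÷ batch → 98.29%.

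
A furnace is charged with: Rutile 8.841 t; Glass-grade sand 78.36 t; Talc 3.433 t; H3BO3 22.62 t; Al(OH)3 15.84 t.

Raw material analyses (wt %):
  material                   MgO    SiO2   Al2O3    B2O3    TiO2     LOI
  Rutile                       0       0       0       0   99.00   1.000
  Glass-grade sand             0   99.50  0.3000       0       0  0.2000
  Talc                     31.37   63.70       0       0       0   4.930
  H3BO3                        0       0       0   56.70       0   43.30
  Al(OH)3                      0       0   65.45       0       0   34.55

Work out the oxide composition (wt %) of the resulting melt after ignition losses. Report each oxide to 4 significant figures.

Glass mass = 113.4 t (batch 129.1 − LOI 15.68).
Composition: MgO 0.9496%, SiO2 70.68%, Al2O3 9.348%, B2O3 11.31%, TiO2 7.717%

Working values are displayed rounded off to 4 significant digits when written out — the whole derivation runs at full float precision from start to finish; every reported value takes exactly one rounding — all derived quantities are carried from the weighed amounts per 113.4 t of glass at full precision (net glass mass, the totals, yield, LOI, five oxide percentages) as set out in the question or the answer.
Per-oxide mass from batch:
  MgO: 3.433·0.3137 = 1.077 t
  SiO2: 78.36·0.9950 + 3.433·0.6370 = 80.16 t
  Al2O3: 78.36·0.003000 + 15.84·0.6545 = 10.60 t
  B2O3: 22.62·0.5670 = 12.83 t
  TiO2: 8.841·0.9900 = 8.753 t
LOI: 8.841·0.01000 + 78.36·0.002000 + 3.433·0.04930 + 22.62·0.4330 + 15.84·0.3455 = 15.68 t
batch − LOI leaves glass = 129.1 − 15.68 = 113.4 t (= Σ oxide masses)
each wt % is 100 × oxide ÷ glass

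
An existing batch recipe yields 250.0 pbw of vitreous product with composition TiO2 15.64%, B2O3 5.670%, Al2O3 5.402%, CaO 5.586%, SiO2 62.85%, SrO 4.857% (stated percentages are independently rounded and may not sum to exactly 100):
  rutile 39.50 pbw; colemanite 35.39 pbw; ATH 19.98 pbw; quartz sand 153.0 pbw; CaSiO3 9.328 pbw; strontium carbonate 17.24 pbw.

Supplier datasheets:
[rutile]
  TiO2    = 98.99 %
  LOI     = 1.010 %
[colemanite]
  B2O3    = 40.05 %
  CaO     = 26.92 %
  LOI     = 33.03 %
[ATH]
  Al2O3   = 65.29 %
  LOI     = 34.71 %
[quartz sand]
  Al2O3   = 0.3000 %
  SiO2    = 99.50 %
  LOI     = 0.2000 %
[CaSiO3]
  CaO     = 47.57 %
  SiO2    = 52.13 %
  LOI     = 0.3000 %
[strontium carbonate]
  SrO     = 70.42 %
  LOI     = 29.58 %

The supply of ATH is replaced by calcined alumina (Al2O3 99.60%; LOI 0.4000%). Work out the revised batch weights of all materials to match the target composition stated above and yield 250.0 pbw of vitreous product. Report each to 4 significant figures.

In-progress results are shown rounded to 4 significant digits within the worked lines; the working math holds exact precision from first step to last. Every reported number takes exactly one rounding — derived quantities (ignition loss, yield, six oxide percentages, net glass mass, the totals) are re-derived at full precision from the batch weights on 250.0 pbw of glass, exactly as printed in the question or the answer.
Target oxide masses per 250.0 pbw vitreous product:
  TiO2: 15.64% × 250.0 = 39.10 pbw
  B2O3: 5.670% × 250.0 = 14.18 pbw
  Al2O3: 5.402% × 250.0 = 13.50 pbw
  CaO: 5.586% × 250.0 = 13.96 pbw
  SiO2: 62.85% × 250.0 = 157.1 pbw
  SrO: 4.857% × 250.0 = 12.14 pbw
Checking each oxide sum on the weights just shown, per the basis as stated (delivered sums recover each target modulo rounding of the values):
  TiO2: 39.50·0.9899 = 39.10 pbw (target 39.10 pbw)
  B2O3: 35.39·0.4005 = 14.17 pbw (target 14.18 pbw)
  Al2O3: 13.10·0.9960 + 153.0·0.003000 = 13.51 pbw (target 13.50 pbw)
  CaO: 35.39·0.2692 + 9.328·0.4757 = 13.96 pbw (target 13.96 pbw)
  SiO2: 153.0·0.9950 + 9.328·0.5213 = 157.1 pbw (target 157.1 pbw)
  SrO: 17.24·0.7042 = 12.14 pbw (target 12.14 pbw)
Consistency of the glass mass: the batch minus its LOI: 250.0 pbw (the Σ of target masses is 250.0 pbw; stated basis 250.0 pbw — deltas are rounding alone).
Total batch = Σ batch = 267.6 pbw; the LOI term Σ batch·LOI equals 17.57 pbw; as yield: glass ÷ batch → 93.43%.

Revised batch per 250.0 pbw vitreous product:
  rutile: 39.50 pbw
  colemanite: 35.39 pbw
  calcined alumina: 13.10 pbw
  quartz sand: 153.0 pbw
  CaSiO3: 9.328 pbw
  strontium carbonate: 17.24 pbw
Total batch = 267.6 pbw; LOI loss = 17.57 pbw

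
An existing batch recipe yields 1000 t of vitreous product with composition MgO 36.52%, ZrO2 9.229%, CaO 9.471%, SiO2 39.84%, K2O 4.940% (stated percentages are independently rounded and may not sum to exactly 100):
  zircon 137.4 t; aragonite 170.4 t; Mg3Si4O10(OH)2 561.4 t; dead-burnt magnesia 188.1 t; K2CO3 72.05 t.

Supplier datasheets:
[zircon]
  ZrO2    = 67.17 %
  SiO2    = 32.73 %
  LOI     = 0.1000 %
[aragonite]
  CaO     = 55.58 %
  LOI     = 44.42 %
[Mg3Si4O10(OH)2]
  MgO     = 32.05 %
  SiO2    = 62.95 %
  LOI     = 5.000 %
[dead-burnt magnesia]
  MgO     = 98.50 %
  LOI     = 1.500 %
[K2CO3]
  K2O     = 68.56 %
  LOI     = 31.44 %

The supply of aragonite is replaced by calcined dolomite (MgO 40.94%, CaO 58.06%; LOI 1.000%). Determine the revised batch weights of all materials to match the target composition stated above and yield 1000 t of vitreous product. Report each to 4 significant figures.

The whole derivation maintains full float precision from first step to last. Working values appear, rounded to 4 significant figures, at each printed step. Each reported number is rounded once only; all derived quantities are rebuilt from the batch weights at 1000 t of glass at full float precision (yield, the five compositions, glass mass, LOI, totals) as given in the problem or the answer.
Target oxide masses per 1000 t vitreous product:
  MgO: 36.52% × 1000 = 365.2 t
  ZrO2: 9.229% × 1000 = 92.29 t
  CaO: 9.471% × 1000 = 94.71 t
  SiO2: 39.84% × 1000 = 398.4 t
  K2O: 4.940% × 1000 = 49.40 t
Verifying the oxide balance on the weights just shown, at the basis given (summed amounts equal target values exact up to rounding of places):
  MgO: 163.1·0.4094 + 561.4·0.3205 + 120.3·0.9850 = 365.2 t (target 365.2 t)
  ZrO2: 137.4·0.6717 = 92.29 t (target 92.29 t)
  CaO: 163.1·0.5806 = 94.70 t (target 94.71 t)
  SiO2: 137.4·0.3273 + 561.4·0.6295 = 398.4 t (target 398.4 t)
  K2O: 72.05·0.6856 = 49.40 t (target 49.40 t)
Glass-mass sanity pass: total charge less LOI = 1000 t (the Σ of target masses is 1000 t; basis as stated: 1000 t — deltas are rounding alone).
Total batch = Σ batch = 1054 t; loss to ignition Σ batch·LOI = 54.30 t; yield = glass ÷ total batch = 94.85%.

Revised batch per 1000 t vitreous product:
  zircon: 137.4 t
  calcined dolomite: 163.1 t
  Mg3Si4O10(OH)2: 561.4 t
  dead-burnt magnesia: 120.3 t
  K2CO3: 72.05 t
Total batch = 1054 t; LOI loss = 54.30 t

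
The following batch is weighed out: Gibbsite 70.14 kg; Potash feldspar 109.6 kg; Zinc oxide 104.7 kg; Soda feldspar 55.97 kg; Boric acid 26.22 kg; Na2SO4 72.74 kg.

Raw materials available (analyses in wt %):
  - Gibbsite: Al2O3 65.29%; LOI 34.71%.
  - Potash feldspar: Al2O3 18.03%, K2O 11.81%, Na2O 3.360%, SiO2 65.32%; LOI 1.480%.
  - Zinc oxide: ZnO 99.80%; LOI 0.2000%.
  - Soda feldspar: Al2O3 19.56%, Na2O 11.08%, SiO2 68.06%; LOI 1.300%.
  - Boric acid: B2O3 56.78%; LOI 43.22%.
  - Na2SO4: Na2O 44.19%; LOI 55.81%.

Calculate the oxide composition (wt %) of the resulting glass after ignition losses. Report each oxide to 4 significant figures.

The whole derivation keeps full precision through every step — working values appear (rounded to four significant figures) as written — each reported value carries a single rounding; derived quantities (the yield, totals, ignition loss, glass mass, six oxide percentages) are carried from the weighed amounts at 360.5 kg of glass in full float precision exactly as printed in question or answer.
What the batch supplies per oxide:
  Al2O3: 70.14·0.6529 + 109.6·0.1803 + 55.97·0.1956 = 76.50 kg
  B2O3: 26.22·0.5678 = 14.89 kg
  K2O: 109.6·0.1181 = 12.94 kg
  Na2O: 109.6·0.03360 + 55.97·0.1108 + 72.74·0.4419 = 42.03 kg
  ZnO: 104.7·0.9980 = 104.5 kg
  SiO2: 109.6·0.6532 + 55.97·0.6806 = 109.7 kg
LOI: 70.14·0.3471 + 109.6·0.01480 + 104.7·0.002000 + 55.97·0.01300 + 26.22·0.4322 + 72.74·0.5581 = 78.83 kg
batch − LOI leaves glass = 439.4 − 78.83 = 360.5 kg (the oxide masses sum to this)
wt % = 100 × oxide mass / glass mass

Glass mass = 360.5 kg (batch 439.4 − LOI 78.83).
Composition: Al2O3 21.22%, B2O3 4.129%, K2O 3.590%, Na2O 11.66%, ZnO 28.98%, SiO2 30.42%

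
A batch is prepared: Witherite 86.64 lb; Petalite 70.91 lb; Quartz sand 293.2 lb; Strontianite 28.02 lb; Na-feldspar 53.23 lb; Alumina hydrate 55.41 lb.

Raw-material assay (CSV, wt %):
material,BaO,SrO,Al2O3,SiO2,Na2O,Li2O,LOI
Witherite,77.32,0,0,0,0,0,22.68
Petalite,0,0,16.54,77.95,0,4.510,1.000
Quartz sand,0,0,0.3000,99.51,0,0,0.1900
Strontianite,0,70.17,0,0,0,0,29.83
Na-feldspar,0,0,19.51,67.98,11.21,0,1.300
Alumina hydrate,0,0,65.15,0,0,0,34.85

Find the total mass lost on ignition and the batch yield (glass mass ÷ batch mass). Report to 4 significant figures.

Mid-chain values appear, rounded to 4 significant figures, alongside each step — every computation holds full float precision throughout. Each reported number sees exactly one rounding — derived quantities (totals, glass mass, six oxide percentages, yield, LOI) are re-derived from the weighed amounts for 538.1 lb of glass at full precision as given in problem or answer.
Per-material ignition loss:
  Witherite: 86.64 × 0.2268 = 19.65 lb
  Petalite: 70.91 × 0.01000 = 0.7091 lb
  Quartz sand: 293.2 × 0.001900 = 0.5571 lb
  Strontianite: 28.02 × 0.2983 = 8.358 lb
  Na-feldspar: 53.23 × 0.01300 = 0.6920 lb
  Alumina hydrate: 55.41 × 0.3485 = 19.31 lb
Total LOI = 49.28 lb
Glass = batch − LOI = 587.4 − 49.28 = 538.1 lb

LOI loss = 49.28 lb; glass = 538.1 lb; yield = 91.61%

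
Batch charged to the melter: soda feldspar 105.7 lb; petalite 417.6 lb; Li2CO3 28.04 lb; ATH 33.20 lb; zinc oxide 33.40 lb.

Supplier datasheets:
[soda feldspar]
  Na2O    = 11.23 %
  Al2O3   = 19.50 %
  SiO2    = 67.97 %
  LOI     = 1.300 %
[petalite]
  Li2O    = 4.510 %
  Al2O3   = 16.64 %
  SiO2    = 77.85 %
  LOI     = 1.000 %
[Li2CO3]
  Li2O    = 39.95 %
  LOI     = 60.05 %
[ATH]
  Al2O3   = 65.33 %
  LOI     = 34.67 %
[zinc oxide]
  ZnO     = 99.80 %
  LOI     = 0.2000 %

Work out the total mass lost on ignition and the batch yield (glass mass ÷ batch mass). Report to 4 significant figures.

The whole derivation runs at full precision from first step to last. Intermediates are shown rounded to four significant digits in the printout; every reported value includes exactly one rounding; all derived quantities, which include yield, totals, ignition loss, glass mass, five oxide percentages, are carried in exact precision, as set out in the question or the answer, from the batch weights for 584.0 lb of glass.
Material-by-material LOI:
  soda feldspar: 105.7 × 0.01300 = 1.374 lb
  petalite: 417.6 × 0.01000 = 4.176 lb
  Li2CO3: 28.04 × 0.6005 = 16.84 lb
  ATH: 33.20 × 0.3467 = 11.51 lb
  zinc oxide: 33.40 × 0.002000 = 0.06680 lb
Total LOI = 33.97 lb
Glass = batch − LOI = 617.9 − 33.97 = 584.0 lb

LOI loss = 33.97 lb; glass = 584.0 lb; yield = 94.50%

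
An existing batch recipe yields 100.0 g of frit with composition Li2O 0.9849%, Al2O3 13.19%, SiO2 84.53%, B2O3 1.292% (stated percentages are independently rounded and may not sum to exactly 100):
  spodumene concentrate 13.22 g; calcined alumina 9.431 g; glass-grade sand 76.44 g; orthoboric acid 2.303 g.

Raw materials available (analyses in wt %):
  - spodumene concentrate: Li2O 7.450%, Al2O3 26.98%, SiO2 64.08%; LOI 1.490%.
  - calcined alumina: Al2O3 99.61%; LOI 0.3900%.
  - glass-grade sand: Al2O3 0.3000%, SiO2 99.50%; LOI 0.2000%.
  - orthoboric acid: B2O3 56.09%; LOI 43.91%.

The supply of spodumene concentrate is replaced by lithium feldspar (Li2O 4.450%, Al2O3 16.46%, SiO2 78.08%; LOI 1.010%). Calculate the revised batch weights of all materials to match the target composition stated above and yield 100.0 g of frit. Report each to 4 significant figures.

Revised batch per 100.0 g frit:
  lithium feldspar: 22.13 g
  calcined alumina: 9.381 g
  glass-grade sand: 67.59 g
  orthoboric acid: 2.303 g
Total batch = 101.4 g; LOI loss = 1.407 g

The working math keeps full float precision in all steps; mid-chain values are printed rounded off to 4 significant figures across the worked steps; each reported value sees exactly one rounding — all derived quantities (yield, LOI, totals, the four compositions, glass mass) are recomputed in full float precision from the weighed amounts on 100.0 g of glass, as they appear in either problem or answer.
Target masses of each oxide per 100.0 g frit:
  Li2O: 0.9849% × 100.0 = 0.9849 g
  Al2O3: 13.19% × 100.0 = 13.19 g
  SiO2: 84.53% × 100.0 = 84.53 g
  B2O3: 1.292% × 100.0 = 1.292 g
Verifying the oxide balance working from each reported weight, at the basis given (oxide sums agree with the targets given rounding of the digits):
  Li2O: 22.13·0.04450 = 0.9848 g (target 0.9849 g)
  Al2O3: 22.13·0.1646 + 9.381·0.9961 + 67.59·0.003000 = 13.19 g (target 13.19 g)
  SiO2: 22.13·0.7808 + 67.59·0.9950 = 84.53 g (target 84.53 g)
  B2O3: 2.303·0.5609 = 1.292 g (target 1.292 g)
Glass-mass bookkeeping: the batch minus its LOI: 100.0 g (oxide target masses add up to 100.0 g; against the stated basis, 100.0 g — a pure rounding effect).
Batch grand total — Σ batch = 101.4 g; the LOI term Σ batch·LOI equals 1.407 g; yield = glass ÷ total batch = 98.61%.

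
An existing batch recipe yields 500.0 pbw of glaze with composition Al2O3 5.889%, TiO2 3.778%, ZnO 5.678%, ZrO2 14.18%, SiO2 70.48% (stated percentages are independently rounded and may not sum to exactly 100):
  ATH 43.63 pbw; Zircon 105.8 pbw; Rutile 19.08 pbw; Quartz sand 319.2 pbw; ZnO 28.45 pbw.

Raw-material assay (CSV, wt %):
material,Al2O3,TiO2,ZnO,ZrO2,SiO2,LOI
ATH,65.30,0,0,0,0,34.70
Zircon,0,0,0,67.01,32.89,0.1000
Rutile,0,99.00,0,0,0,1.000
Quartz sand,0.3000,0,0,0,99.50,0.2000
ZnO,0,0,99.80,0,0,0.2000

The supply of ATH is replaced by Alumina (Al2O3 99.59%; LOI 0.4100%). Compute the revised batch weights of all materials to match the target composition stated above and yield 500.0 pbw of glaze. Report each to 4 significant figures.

The whole derivation keeps full precision at all times — working values are printed rounded to four significant figures in the printout — exactly one rounding lands on each reported number — all derived quantities are re-derived in full precision (the totals, glass mass, five oxide percentages, the yield, ignition loss) from the batch weights for 500.0 pbw of glass, as given in question or answer.
Oxide mass targets, per 500.0 pbw glaze:
  Al2O3: 5.889% × 500.0 = 29.44 pbw
  TiO2: 3.778% × 500.0 = 18.89 pbw
  ZnO: 5.678% × 500.0 = 28.39 pbw
  ZrO2: 14.18% × 500.0 = 70.90 pbw
  SiO2: 70.48% × 500.0 = 352.4 pbw
Mass-balance tally per oxide on the weights just shown, against the basis in use (target by target, the sums agree exact up to rounding of places):
  Al2O3: 28.60·0.9959 + 319.2·0.003000 = 29.44 pbw (target 29.44 pbw)
  TiO2: 19.08·0.9900 = 18.89 pbw (target 18.89 pbw)
  ZnO: 28.45·0.9980 = 28.39 pbw (target 28.39 pbw)
  ZrO2: 105.8·0.6701 = 70.90 pbw (target 70.90 pbw)
  SiO2: 105.8·0.3289 + 319.2·0.9950 = 352.4 pbw (target 352.4 pbw)
Glass-mass sanity pass: batch Σ − ignition loss = 500.0 pbw (per-oxide target masses sum to 500.0 pbw; stated basis 500.0 pbw — rounding explains the deltas).
Batch grand total — Σ batch = 501.1 pbw; LOI removed, Σ of batch·LOI: 1.109 pbw; glass ÷ batch gives a yield of 99.78%.

Revised batch per 500.0 pbw glaze:
  Alumina: 28.60 pbw
  Zircon: 105.8 pbw
  Rutile: 19.08 pbw
  Quartz sand: 319.2 pbw
  ZnO: 28.45 pbw
Total batch = 501.1 pbw; LOI loss = 1.109 pbw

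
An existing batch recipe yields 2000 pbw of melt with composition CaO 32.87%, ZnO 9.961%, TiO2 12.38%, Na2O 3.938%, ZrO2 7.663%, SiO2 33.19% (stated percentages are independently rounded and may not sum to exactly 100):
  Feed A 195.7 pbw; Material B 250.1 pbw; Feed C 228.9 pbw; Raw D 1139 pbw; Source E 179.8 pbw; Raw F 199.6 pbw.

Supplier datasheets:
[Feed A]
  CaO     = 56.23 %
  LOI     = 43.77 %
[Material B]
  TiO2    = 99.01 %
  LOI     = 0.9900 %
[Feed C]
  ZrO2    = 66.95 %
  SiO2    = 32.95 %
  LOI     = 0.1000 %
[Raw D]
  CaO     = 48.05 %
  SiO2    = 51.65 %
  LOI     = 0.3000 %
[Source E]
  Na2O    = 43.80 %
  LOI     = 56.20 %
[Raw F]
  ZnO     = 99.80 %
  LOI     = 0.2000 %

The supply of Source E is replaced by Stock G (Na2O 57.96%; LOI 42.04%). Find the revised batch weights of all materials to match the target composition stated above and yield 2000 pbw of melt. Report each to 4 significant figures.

The working math runs at full precision from first step to last; the intermediate values appear, with 4-significant-digit rounding, alongside each step; a single rounding finalizes each reported number; all derived quantities, which include totals, net glass mass, LOI, the six compositions, yield, are re-derived at exact precision, as they appear in either problem or answer, starting from the weights for 2000 pbw of glass.
The oxide mass targets at 2000 pbw melt:
  CaO: 32.87% × 2000 = 657.4 pbw
  ZnO: 9.961% × 2000 = 199.2 pbw
  TiO2: 12.38% × 2000 = 247.6 pbw
  Na2O: 3.938% × 2000 = 78.76 pbw
  ZrO2: 7.663% × 2000 = 153.3 pbw
  SiO2: 33.19% × 2000 = 663.8 pbw
Per-oxide balance check with the batch weights as given, relative to the basis at hand (summed amounts equal target values once rounding is allowed for):
  CaO: 195.7·0.5623 + 1139·0.4805 = 657.3 pbw (target 657.4 pbw)
  ZnO: 199.6·0.9980 = 199.2 pbw (target 199.2 pbw)
  TiO2: 250.1·0.9901 = 247.6 pbw (target 247.6 pbw)
  Na2O: 135.9·0.5796 = 78.77 pbw (target 78.76 pbw)
  ZrO2: 228.9·0.6695 = 153.2 pbw (target 153.3 pbw)
  SiO2: 228.9·0.3295 + 1139·0.5165 = 663.7 pbw (target 663.8 pbw)
Mass balance on the glass: batch Σ − ignition loss = 2000 pbw (per-oxide target masses sum to 2000 pbw; the stated basis being 2000 pbw — gaps are rounding artifacts).
Summing the batch: Σ batch = 2149 pbw; Σ batch·LOI gives LOI loss = 149.3 pbw; glass ÷ batch gives a yield of 93.05%.

Revised batch per 2000 pbw melt:
  Feed A: 195.7 pbw
  Material B: 250.1 pbw
  Feed C: 228.9 pbw
  Raw D: 1139 pbw
  Stock G: 135.9 pbw
  Raw F: 199.6 pbw
Total batch = 2149 pbw; LOI loss = 149.3 pbw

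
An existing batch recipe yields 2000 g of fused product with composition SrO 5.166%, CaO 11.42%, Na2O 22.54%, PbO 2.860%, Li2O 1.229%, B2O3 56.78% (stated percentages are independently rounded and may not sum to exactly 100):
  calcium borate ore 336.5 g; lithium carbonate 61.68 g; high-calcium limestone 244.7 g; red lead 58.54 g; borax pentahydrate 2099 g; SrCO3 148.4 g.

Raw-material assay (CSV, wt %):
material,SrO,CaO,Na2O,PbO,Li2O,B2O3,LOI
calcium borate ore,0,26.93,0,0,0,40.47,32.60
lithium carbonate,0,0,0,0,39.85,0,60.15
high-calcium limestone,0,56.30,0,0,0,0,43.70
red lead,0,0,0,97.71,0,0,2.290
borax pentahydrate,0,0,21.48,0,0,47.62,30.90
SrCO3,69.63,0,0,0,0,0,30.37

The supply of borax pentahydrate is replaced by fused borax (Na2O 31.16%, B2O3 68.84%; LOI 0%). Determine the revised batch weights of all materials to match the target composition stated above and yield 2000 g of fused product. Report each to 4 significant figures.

Revised batch per 2000 g fused product:
  calcium borate ore: 345.1 g
  lithium carbonate: 61.68 g
  high-calcium limestone: 240.6 g
  red lead: 58.54 g
  fused borax: 1447 g
  SrCO3: 148.4 g
Total batch = 2301 g; LOI loss = 301.2 g

In-progress results appear rounded to four significant figures across the worked steps. Each numeric step holds full float precision in all steps; a single rounding finalizes each reported number. All derived quantities, including the yield, LOI, totals, six oxide percentages, glass mass, are computed using the weight values at 2000 g of glass at full precision exactly as shown in the problem or answer text.
Target oxide masses per 2000 g fused product:
  SrO: 5.166% × 2000 = 103.3 g
  CaO: 11.42% × 2000 = 228.4 g
  Na2O: 22.54% × 2000 = 450.8 g
  PbO: 2.860% × 2000 = 57.20 g
  Li2O: 1.229% × 2000 = 24.58 g
  B2O3: 56.78% × 2000 = 1136 g
Per-oxide balance check applying the batch weights above, on the stated basis (oxide sums agree with the targets net of answer rounding effects):
  SrO: 148.4·0.6963 = 103.3 g (target 103.3 g)
  CaO: 345.1·0.2693 + 240.6·0.5630 = 228.4 g (target 228.4 g)
  Na2O: 1447·0.3116 = 450.9 g (target 450.8 g)
  PbO: 58.54·0.9771 = 57.20 g (target 57.20 g)
  Li2O: 61.68·0.3985 = 24.58 g (target 24.58 g)
  B2O3: 345.1·0.4047 + 1447·0.6884 = 1136 g (target 1136 g)
Glass-mass bookkeeping: the batch minus its LOI: 2000 g (summing oxide targets gives 2000 g; versus the stated basis of 2000 g — a pure rounding effect).
Batch total: Σ batch = 2301 g; LOI loss = Σ batch·LOI = 301.2 g; yield, glass over the total, = 86.91%.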